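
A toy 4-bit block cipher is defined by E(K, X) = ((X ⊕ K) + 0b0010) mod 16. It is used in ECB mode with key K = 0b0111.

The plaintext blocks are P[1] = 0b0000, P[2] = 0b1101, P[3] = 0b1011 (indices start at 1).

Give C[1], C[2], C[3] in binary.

ECB encryption: C_i = E(K, P_i).
C[1]: E(K, 0b0000) = 0b1001.
C[2]: E(K, 0b1101) = 0b1100.
C[3]: E(K, 0b1011) = 0b1110.

C[1] = 0b1001, C[2] = 0b1100, C[3] = 0b1110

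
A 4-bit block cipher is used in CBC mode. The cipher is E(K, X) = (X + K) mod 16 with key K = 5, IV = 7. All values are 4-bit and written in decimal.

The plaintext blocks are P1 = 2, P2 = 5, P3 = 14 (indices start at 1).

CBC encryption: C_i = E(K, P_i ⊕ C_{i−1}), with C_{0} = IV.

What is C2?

C1: P1 ⊕ 7 = 5; E(K, 5) = 10.
C2: P2 ⊕ 10 = 15; E(K, 15) = 4.

C2 = 4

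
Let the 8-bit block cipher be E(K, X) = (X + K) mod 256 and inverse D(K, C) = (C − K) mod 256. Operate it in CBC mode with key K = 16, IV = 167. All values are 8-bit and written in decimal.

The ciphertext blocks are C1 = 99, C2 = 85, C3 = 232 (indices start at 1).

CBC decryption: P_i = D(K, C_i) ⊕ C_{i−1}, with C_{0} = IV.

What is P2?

P2 = 38

P2: D(K, 85) = 69; 69 ⊕ 99 = 38.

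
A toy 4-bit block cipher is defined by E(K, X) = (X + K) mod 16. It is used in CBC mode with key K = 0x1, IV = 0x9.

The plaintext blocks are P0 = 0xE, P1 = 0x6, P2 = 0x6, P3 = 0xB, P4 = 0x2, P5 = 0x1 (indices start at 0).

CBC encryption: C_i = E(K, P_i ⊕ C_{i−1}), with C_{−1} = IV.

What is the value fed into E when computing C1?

0xE

C0: P0 ⊕ 0x9 = 0x7; E(K, 0x7) = 0x8.
C1: P1 ⊕ 0x8 = 0xE; E(K, 0xE) = 0xF.
So the input to E for block 1 is 0xE.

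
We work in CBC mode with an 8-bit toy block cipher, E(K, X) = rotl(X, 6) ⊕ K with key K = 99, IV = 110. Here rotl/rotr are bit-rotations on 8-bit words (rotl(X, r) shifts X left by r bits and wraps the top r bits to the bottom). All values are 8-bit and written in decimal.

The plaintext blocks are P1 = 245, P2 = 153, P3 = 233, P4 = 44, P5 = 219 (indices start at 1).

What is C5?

C5 = 143

CBC encryption: C_i = E(K, P_i ⊕ C_{i−1}), with C_{0} = IV.
C1: P1 ⊕ 110 = 155; E(K, 155) = 133.
C2: P2 ⊕ 133 = 28; E(K, 28) = 100.
C3: P3 ⊕ 100 = 141; E(K, 141) = 0.
C4: P4 ⊕ 0 = 44; E(K, 44) = 104.
C5: P5 ⊕ 104 = 179; E(K, 179) = 143.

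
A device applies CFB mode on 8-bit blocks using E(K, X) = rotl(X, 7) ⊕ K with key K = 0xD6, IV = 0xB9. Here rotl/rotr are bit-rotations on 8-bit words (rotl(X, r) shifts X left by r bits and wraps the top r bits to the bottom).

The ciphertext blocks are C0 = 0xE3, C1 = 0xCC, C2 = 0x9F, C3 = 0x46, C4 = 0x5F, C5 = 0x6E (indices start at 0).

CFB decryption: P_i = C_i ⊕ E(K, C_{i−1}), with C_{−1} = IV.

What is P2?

P2: E(K, 0xCC) = 0xB0; 0x9F ⊕ 0xB0 = 0x2F.

P2 = 0x2F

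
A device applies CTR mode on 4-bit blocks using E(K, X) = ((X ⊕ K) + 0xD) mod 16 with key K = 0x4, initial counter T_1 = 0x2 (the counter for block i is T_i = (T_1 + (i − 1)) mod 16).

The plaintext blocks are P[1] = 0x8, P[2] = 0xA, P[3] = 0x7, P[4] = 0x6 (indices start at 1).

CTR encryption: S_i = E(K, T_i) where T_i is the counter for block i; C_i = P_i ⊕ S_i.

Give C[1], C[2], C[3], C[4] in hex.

C[1]: T = 0x2, S = E(K, T) = 0x3; 0x8 ⊕ 0x3 = 0xB.
C[2]: T = 0x3, S = E(K, T) = 0x4; 0xA ⊕ 0x4 = 0xE.
C[3]: T = 0x4, S = E(K, T) = 0xD; 0x7 ⊕ 0xD = 0xA.
C[4]: T = 0x5, S = E(K, T) = 0xE; 0x6 ⊕ 0xE = 0x8.

C[1] = 0xB, C[2] = 0xE, C[3] = 0xA, C[4] = 0x8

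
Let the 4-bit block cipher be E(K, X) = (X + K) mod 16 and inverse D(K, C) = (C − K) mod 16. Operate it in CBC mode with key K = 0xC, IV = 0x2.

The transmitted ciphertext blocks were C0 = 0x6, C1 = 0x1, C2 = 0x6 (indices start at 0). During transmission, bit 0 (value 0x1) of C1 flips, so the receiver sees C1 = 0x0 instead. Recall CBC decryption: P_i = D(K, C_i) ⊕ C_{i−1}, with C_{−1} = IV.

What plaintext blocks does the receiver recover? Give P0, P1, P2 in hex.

Only C1 changed, to 0x0. In CBC, a change in C_i garbles P_i and flips the same bit in P_{i+1}. Decrypting the received ciphertext:
P0: D(K, 0x6) = 0xA; 0xA ⊕ 0x2 = 0x8.
P1: D(K, 0x0) = 0x4; 0x4 ⊕ 0x6 = 0x2.
P2: D(K, 0x6) = 0xA; 0xA ⊕ 0x0 = 0xA.
Blocks that differ from the original plaintext: P1, P2.

P0 = 0x8, P1 = 0x2, P2 = 0xA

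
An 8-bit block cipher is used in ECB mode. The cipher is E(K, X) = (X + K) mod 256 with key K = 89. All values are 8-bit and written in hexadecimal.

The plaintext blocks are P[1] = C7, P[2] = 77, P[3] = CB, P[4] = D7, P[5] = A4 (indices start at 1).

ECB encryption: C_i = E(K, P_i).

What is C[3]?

C[3]: E(K, CB) = 54.

C[3] = 54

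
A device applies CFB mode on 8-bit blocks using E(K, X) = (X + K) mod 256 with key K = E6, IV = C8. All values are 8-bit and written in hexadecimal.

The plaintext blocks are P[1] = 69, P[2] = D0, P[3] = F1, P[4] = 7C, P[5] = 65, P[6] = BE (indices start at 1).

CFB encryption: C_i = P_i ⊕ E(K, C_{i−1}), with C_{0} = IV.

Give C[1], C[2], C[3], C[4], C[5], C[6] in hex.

C[1]: E(K, C8) = AE; 69 ⊕ AE = C7.
C[2]: E(K, C7) = AD; D0 ⊕ AD = 7D.
C[3]: E(K, 7D) = 63; F1 ⊕ 63 = 92.
C[4]: E(K, 92) = 78; 7C ⊕ 78 = 04.
C[5]: E(K, 04) = EA; 65 ⊕ EA = 8F.
C[6]: E(K, 8F) = 75; BE ⊕ 75 = CB.

C[1] = C7, C[2] = 7D, C[3] = 92, C[4] = 04, C[5] = 8F, C[6] = CB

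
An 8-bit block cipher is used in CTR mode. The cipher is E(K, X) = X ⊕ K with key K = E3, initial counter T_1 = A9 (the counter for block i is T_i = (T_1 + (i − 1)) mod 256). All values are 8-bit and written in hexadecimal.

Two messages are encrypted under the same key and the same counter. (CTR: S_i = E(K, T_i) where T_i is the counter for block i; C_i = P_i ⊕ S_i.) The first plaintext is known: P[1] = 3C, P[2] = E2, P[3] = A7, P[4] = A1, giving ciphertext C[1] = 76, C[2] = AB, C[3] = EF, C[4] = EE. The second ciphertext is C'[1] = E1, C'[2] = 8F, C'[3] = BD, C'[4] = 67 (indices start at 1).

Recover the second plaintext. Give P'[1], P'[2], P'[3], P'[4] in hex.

In CTR with a reused counter, both messages share the same keystream S_i, so C_i ⊕ C'_i = P_i ⊕ P'_i and thus P'_i = P_i ⊕ C_i ⊕ C'_i.
P'[1]: 3C ⊕ 76 ⊕ E1 = AB.
P'[2]: E2 ⊕ AB ⊕ 8F = C6.
P'[3]: A7 ⊕ EF ⊕ BD = F5.
P'[4]: A1 ⊕ EE ⊕ 67 = 28.

P'[1] = AB, P'[2] = C6, P'[3] = F5, P'[4] = 28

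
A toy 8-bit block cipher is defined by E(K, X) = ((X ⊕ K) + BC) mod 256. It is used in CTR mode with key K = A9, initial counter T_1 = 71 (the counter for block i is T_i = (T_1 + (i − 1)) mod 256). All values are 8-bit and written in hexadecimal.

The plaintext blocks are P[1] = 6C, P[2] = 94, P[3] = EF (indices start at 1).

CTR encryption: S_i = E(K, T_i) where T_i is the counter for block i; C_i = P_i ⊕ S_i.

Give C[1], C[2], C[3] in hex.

C[1]: T = 71, S = E(K, T) = 94; 6C ⊕ 94 = F8.
C[2]: T = 72, S = E(K, T) = 97; 94 ⊕ 97 = 03.
C[3]: T = 73, S = E(K, T) = 96; EF ⊕ 96 = 79.

C[1] = F8, C[2] = 03, C[3] = 79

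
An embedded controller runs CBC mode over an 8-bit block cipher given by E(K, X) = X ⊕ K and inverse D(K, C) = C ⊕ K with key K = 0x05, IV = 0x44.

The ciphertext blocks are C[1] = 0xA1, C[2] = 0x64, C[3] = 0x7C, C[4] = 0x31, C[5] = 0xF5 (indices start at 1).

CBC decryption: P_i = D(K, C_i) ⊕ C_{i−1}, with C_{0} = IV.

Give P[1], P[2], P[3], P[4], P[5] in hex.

P[1]: D(K, 0xA1) = 0xA4; 0xA4 ⊕ 0x44 = 0xE0.
P[2]: D(K, 0x64) = 0x61; 0x61 ⊕ 0xA1 = 0xC0.
P[3]: D(K, 0x7C) = 0x79; 0x79 ⊕ 0x64 = 0x1D.
P[4]: D(K, 0x31) = 0x34; 0x34 ⊕ 0x7C = 0x48.
P[5]: D(K, 0xF5) = 0xF0; 0xF0 ⊕ 0x31 = 0xC1.

P[1] = 0xE0, P[2] = 0xC0, P[3] = 0x1D, P[4] = 0x48, P[5] = 0xC1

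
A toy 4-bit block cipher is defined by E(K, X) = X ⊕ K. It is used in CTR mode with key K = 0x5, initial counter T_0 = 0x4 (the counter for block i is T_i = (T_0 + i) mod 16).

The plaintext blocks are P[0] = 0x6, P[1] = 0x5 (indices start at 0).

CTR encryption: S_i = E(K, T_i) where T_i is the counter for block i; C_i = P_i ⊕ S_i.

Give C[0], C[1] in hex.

C[0] = 0x7, C[1] = 0x5

C[0]: T = 0x4, S = E(K, T) = 0x1; 0x6 ⊕ 0x1 = 0x7.
C[1]: T = 0x5, S = E(K, T) = 0x0; 0x5 ⊕ 0x0 = 0x5.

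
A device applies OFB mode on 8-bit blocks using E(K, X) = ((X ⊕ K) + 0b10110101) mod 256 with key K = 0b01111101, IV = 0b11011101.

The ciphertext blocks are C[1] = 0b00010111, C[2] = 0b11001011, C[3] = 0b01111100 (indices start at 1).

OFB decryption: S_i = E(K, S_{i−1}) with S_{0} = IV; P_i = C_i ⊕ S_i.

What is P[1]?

P[1]: S = E(K, 0b11011101) = 0b01010101; 0b00010111 ⊕ 0b01010101 = 0b01000010.

P[1] = 0b01000010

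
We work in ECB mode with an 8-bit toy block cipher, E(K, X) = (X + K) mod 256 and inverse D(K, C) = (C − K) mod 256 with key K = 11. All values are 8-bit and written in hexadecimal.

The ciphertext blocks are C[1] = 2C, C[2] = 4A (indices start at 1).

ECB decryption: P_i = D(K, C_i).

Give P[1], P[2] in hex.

P[1]: D(K, 2C) = 1B.
P[2]: D(K, 4A) = 39.

P[1] = 1B, P[2] = 39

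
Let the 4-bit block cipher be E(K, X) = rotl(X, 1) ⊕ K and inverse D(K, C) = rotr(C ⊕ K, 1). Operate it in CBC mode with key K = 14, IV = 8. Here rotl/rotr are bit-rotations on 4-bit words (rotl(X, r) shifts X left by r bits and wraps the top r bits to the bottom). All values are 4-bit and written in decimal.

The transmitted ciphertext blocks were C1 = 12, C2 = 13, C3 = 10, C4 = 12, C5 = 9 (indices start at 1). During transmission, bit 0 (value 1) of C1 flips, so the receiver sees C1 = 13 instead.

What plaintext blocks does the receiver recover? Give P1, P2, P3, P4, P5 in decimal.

CBC decryption: P_i = D(K, C_i) ⊕ C_{i−1}, with C_{0} = IV.
Only C1 changed, to 13. In CBC, a change in C_i garbles P_i and flips the same bit in P_{i+1}. Decrypting the received ciphertext:
P1: D(K, 13) = 9; 9 ⊕ 8 = 1.
P2: D(K, 13) = 9; 9 ⊕ 13 = 4.
P3: D(K, 10) = 2; 2 ⊕ 13 = 15.
P4: D(K, 12) = 1; 1 ⊕ 10 = 11.
P5: D(K, 9) = 11; 11 ⊕ 12 = 7.
Blocks that differ from the original plaintext: P1, P2.

P1 = 1, P2 = 4, P3 = 15, P4 = 11, P5 = 7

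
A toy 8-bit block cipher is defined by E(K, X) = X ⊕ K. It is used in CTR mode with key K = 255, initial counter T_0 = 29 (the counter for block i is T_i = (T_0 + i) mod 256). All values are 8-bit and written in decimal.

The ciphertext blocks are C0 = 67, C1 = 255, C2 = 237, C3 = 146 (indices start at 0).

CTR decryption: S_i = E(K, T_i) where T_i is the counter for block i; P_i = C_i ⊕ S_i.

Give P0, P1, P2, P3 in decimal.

P0 = 161, P1 = 30, P2 = 13, P3 = 77

P0: T = 29, S = E(K, T) = 226; 67 ⊕ 226 = 161.
P1: T = 30, S = E(K, T) = 225; 255 ⊕ 225 = 30.
P2: T = 31, S = E(K, T) = 224; 237 ⊕ 224 = 13.
P3: T = 32, S = E(K, T) = 223; 146 ⊕ 223 = 77.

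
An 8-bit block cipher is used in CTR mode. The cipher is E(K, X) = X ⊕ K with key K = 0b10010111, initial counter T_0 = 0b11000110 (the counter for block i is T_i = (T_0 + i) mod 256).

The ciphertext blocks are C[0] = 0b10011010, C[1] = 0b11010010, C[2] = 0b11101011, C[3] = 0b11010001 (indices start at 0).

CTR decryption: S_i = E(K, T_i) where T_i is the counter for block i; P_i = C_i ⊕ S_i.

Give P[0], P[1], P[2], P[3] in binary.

P[0] = 0b11001011, P[1] = 0b10000010, P[2] = 0b10110100, P[3] = 0b10001111

P[0]: T = 0b11000110, S = E(K, T) = 0b01010001; 0b10011010 ⊕ 0b01010001 = 0b11001011.
P[1]: T = 0b11000111, S = E(K, T) = 0b01010000; 0b11010010 ⊕ 0b01010000 = 0b10000010.
P[2]: T = 0b11001000, S = E(K, T) = 0b01011111; 0b11101011 ⊕ 0b01011111 = 0b10110100.
P[3]: T = 0b11001001, S = E(K, T) = 0b01011110; 0b11010001 ⊕ 0b01011110 = 0b10001111.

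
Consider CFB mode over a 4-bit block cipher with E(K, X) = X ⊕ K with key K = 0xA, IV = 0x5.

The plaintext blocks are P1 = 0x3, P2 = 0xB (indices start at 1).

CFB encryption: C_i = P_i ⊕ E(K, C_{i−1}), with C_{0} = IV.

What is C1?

C1: E(K, 0x5) = 0xF; 0x3 ⊕ 0xF = 0xC.

C1 = 0xC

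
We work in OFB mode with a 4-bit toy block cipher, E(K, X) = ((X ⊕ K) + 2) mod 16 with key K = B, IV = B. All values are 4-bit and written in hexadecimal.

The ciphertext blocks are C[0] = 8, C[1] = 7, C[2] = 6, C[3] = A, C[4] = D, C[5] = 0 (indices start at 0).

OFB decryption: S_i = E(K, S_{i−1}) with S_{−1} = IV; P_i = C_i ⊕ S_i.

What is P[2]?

P[2] = 4

P[0]: S = E(K, B) = 2; 8 ⊕ 2 = A.
P[1]: S = E(K, 2) = B; 7 ⊕ B = C.
P[2]: S = E(K, B) = 2; 6 ⊕ 2 = 4.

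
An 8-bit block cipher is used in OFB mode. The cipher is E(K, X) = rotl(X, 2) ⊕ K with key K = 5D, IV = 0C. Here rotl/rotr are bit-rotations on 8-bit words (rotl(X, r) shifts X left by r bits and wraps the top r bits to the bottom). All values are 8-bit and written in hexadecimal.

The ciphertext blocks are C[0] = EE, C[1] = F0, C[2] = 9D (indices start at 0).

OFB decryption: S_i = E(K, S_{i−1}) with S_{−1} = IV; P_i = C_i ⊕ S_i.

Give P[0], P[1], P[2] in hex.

P[0]: S = E(K, 0C) = 6D; EE ⊕ 6D = 83.
P[1]: S = E(K, 6D) = E8; F0 ⊕ E8 = 18.
P[2]: S = E(K, E8) = FE; 9D ⊕ FE = 63.

P[0] = 83, P[1] = 18, P[2] = 63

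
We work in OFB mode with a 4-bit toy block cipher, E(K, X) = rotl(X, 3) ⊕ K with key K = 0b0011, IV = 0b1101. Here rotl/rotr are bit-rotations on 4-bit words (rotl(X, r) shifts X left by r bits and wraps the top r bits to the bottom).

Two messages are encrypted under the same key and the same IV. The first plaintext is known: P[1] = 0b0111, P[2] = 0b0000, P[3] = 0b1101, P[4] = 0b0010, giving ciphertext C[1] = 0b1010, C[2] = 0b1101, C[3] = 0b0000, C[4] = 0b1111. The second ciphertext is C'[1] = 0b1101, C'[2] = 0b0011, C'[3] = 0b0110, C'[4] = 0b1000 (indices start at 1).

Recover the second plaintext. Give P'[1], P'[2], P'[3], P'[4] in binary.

In OFB with a reused IV, both messages share the same keystream S_i, so C_i ⊕ C'_i = P_i ⊕ P'_i and thus P'_i = P_i ⊕ C_i ⊕ C'_i.
P'[1]: 0b0111 ⊕ 0b1010 ⊕ 0b1101 = 0b0000.
P'[2]: 0b0000 ⊕ 0b1101 ⊕ 0b0011 = 0b1110.
P'[3]: 0b1101 ⊕ 0b0000 ⊕ 0b0110 = 0b1011.
P'[4]: 0b0010 ⊕ 0b1111 ⊕ 0b1000 = 0b0101.

P'[1] = 0b0000, P'[2] = 0b1110, P'[3] = 0b1011, P'[4] = 0b0101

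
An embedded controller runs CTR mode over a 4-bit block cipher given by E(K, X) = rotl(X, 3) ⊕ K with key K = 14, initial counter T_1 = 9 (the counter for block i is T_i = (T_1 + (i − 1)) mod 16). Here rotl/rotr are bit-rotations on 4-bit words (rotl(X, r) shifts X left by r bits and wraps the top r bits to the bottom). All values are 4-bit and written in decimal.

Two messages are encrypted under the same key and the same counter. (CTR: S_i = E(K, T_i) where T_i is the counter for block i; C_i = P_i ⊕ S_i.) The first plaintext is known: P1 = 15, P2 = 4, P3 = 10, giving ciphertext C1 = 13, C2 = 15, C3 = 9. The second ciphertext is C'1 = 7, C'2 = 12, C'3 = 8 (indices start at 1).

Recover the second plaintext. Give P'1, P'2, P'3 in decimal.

P'1 = 5, P'2 = 7, P'3 = 11

In CTR with a reused counter, both messages share the same keystream S_i, so C_i ⊕ C'_i = P_i ⊕ P'_i and thus P'_i = P_i ⊕ C_i ⊕ C'_i.
P'1: 15 ⊕ 13 ⊕ 7 = 5.
P'2: 4 ⊕ 15 ⊕ 12 = 7.
P'3: 10 ⊕ 9 ⊕ 8 = 11.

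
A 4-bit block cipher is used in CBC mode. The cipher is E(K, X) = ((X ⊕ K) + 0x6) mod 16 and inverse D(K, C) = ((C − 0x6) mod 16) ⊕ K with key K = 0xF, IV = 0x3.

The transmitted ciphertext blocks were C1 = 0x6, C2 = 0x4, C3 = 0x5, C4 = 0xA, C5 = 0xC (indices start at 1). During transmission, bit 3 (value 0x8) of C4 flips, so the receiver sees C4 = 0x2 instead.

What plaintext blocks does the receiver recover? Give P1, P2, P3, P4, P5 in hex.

CBC decryption: P_i = D(K, C_i) ⊕ C_{i−1}, with C_{0} = IV.
Only C4 changed, to 0x2. In CBC, a change in C_i garbles P_i and flips the same bit in P_{i+1}. Decrypting the received ciphertext:
P1: D(K, 0x6) = 0xF; 0xF ⊕ 0x3 = 0xC.
P2: D(K, 0x4) = 0x1; 0x1 ⊕ 0x6 = 0x7.
P3: D(K, 0x5) = 0x0; 0x0 ⊕ 0x4 = 0x4.
P4: D(K, 0x2) = 0x3; 0x3 ⊕ 0x5 = 0x6.
P5: D(K, 0xC) = 0x9; 0x9 ⊕ 0x2 = 0xB.
Blocks that differ from the original plaintext: P4, P5.

P1 = 0xC, P2 = 0x7, P3 = 0x4, P4 = 0x6, P5 = 0xB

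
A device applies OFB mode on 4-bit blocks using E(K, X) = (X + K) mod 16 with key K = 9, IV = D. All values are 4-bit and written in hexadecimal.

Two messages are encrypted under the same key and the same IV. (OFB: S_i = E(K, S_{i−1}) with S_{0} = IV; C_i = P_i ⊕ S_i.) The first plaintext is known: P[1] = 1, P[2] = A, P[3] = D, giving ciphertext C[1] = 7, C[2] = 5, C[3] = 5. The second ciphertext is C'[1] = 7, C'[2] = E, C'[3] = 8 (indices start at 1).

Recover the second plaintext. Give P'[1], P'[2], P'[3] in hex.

In OFB with a reused IV, both messages share the same keystream S_i, so C_i ⊕ C'_i = P_i ⊕ P'_i and thus P'_i = P_i ⊕ C_i ⊕ C'_i.
P'[1]: 1 ⊕ 7 ⊕ 7 = 1.
P'[2]: A ⊕ 5 ⊕ E = 1.
P'[3]: D ⊕ 5 ⊕ 8 = 0.

P'[1] = 1, P'[2] = 1, P'[3] = 0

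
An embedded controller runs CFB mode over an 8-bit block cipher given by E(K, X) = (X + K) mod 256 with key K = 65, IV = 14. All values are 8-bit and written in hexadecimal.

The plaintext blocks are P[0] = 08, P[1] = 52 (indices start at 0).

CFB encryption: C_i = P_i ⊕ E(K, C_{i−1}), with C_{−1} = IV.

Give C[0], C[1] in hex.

C[0] = 71, C[1] = 84

C[0]: E(K, 14) = 79; 08 ⊕ 79 = 71.
C[1]: E(K, 71) = D6; 52 ⊕ D6 = 84.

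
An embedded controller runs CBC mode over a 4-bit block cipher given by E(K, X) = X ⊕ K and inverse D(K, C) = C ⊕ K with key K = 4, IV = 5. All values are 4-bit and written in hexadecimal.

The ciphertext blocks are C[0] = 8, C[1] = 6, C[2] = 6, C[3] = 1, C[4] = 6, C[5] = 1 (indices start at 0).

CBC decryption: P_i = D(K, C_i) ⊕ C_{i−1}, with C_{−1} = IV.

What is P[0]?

P[0] = 9

P[0]: D(K, 8) = C; C ⊕ 5 = 9.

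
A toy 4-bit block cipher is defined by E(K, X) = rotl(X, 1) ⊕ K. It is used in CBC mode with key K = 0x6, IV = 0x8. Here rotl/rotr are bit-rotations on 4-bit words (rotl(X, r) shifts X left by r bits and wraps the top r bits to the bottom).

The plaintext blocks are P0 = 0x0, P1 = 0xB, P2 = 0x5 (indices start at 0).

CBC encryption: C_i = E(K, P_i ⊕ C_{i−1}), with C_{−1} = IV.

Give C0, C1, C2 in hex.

C0: P0 ⊕ 0x8 = 0x8; E(K, 0x8) = 0x7.
C1: P1 ⊕ 0x7 = 0xC; E(K, 0xC) = 0xF.
C2: P2 ⊕ 0xF = 0xA; E(K, 0xA) = 0x3.

C0 = 0x7, C1 = 0xF, C2 = 0x3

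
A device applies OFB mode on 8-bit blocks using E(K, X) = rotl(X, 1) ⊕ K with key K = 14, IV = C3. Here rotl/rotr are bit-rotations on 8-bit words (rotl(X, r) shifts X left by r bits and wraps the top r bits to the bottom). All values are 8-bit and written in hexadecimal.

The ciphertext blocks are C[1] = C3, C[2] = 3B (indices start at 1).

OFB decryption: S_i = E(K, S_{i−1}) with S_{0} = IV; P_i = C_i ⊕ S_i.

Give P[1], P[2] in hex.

P[1] = 50, P[2] = 08

P[1]: S = E(K, C3) = 93; C3 ⊕ 93 = 50.
P[2]: S = E(K, 93) = 33; 3B ⊕ 33 = 08.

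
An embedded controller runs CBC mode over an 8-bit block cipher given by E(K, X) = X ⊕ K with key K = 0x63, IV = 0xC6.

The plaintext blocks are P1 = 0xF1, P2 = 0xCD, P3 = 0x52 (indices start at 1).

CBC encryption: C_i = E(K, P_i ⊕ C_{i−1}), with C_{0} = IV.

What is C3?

C3 = 0xCB

C1: P1 ⊕ 0xC6 = 0x37; E(K, 0x37) = 0x54.
C2: P2 ⊕ 0x54 = 0x99; E(K, 0x99) = 0xFA.
C3: P3 ⊕ 0xFA = 0xA8; E(K, 0xA8) = 0xCB.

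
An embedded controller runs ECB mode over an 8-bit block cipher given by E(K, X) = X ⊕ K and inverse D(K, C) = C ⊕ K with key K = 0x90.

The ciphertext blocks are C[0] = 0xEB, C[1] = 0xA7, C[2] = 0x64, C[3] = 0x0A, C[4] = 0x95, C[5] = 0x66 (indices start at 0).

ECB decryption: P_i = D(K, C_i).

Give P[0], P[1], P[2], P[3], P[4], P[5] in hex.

P[0] = 0x7B, P[1] = 0x37, P[2] = 0xF4, P[3] = 0x9A, P[4] = 0x05, P[5] = 0xF6

P[0]: D(K, 0xEB) = 0x7B.
P[1]: D(K, 0xA7) = 0x37.
P[2]: D(K, 0x64) = 0xF4.
P[3]: D(K, 0x0A) = 0x9A.
P[4]: D(K, 0x95) = 0x05.
P[5]: D(K, 0x66) = 0xF6.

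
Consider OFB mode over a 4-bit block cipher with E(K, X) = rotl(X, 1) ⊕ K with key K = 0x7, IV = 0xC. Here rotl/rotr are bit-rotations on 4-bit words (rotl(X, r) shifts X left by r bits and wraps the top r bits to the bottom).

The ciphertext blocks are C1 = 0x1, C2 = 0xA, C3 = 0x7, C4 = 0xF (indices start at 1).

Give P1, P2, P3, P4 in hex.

OFB decryption: S_i = E(K, S_{i−1}) with S_{0} = IV; P_i = C_i ⊕ S_i.
P1: S = E(K, 0xC) = 0xE; 0x1 ⊕ 0xE = 0xF.
P2: S = E(K, 0xE) = 0xA; 0xA ⊕ 0xA = 0x0.
P3: S = E(K, 0xA) = 0x2; 0x7 ⊕ 0x2 = 0x5.
P4: S = E(K, 0x2) = 0x3; 0xF ⊕ 0x3 = 0xC.

P1 = 0xF, P2 = 0x0, P3 = 0x5, P4 = 0xC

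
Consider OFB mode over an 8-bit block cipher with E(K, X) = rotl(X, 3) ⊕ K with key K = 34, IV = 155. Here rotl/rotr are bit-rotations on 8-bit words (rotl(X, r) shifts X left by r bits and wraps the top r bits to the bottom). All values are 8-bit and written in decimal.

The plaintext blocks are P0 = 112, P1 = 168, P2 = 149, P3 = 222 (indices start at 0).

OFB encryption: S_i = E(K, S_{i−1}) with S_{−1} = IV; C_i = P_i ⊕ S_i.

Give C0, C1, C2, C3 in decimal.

C0: S = E(K, 155) = 254; 112 ⊕ 254 = 142.
C1: S = E(K, 254) = 213; 168 ⊕ 213 = 125.
C2: S = E(K, 213) = 140; 149 ⊕ 140 = 25.
C3: S = E(K, 140) = 70; 222 ⊕ 70 = 152.

C0 = 142, C1 = 125, C2 = 25, C3 = 152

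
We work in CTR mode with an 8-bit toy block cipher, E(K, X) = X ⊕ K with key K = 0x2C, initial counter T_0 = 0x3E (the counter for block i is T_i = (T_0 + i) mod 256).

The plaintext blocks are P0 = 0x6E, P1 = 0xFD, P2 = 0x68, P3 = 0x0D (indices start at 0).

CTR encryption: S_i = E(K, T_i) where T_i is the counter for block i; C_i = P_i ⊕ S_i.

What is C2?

C0: T = 0x3E, S = E(K, T) = 0x12; 0x6E ⊕ 0x12 = 0x7C.
C1: T = 0x3F, S = E(K, T) = 0x13; 0xFD ⊕ 0x13 = 0xEE.
C2: T = 0x40, S = E(K, T) = 0x6C; 0x68 ⊕ 0x6C = 0x04.

C2 = 0x04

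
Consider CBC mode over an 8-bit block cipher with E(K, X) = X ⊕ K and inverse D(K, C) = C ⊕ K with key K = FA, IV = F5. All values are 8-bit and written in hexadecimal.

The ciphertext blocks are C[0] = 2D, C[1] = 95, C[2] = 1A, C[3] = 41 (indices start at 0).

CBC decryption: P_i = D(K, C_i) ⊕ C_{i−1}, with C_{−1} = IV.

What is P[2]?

P[2] = 75

P[2]: D(K, 1A) = E0; E0 ⊕ 95 = 75.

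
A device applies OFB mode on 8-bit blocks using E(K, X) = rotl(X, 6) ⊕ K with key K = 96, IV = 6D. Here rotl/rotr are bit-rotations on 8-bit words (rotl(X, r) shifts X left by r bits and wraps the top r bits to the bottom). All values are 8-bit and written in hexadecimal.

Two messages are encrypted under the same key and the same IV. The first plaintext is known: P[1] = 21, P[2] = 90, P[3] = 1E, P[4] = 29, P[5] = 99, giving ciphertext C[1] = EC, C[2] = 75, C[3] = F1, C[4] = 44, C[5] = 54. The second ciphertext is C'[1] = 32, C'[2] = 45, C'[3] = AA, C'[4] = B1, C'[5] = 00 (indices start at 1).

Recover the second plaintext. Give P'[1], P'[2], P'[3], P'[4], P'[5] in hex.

In OFB with a reused IV, both messages share the same keystream S_i, so C_i ⊕ C'_i = P_i ⊕ P'_i and thus P'_i = P_i ⊕ C_i ⊕ C'_i.
P'[1]: 21 ⊕ EC ⊕ 32 = FF.
P'[2]: 90 ⊕ 75 ⊕ 45 = A0.
P'[3]: 1E ⊕ F1 ⊕ AA = 45.
P'[4]: 29 ⊕ 44 ⊕ B1 = DC.
P'[5]: 99 ⊕ 54 ⊕ 00 = CD.

P'[1] = FF, P'[2] = A0, P'[3] = 45, P'[4] = DC, P'[5] = CD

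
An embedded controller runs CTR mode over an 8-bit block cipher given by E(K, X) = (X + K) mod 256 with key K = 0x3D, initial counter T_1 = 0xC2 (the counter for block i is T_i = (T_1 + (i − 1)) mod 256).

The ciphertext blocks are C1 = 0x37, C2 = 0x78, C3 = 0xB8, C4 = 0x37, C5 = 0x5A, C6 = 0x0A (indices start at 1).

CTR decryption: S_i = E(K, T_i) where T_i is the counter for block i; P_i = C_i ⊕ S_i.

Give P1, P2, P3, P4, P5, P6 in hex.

P1 = 0xC8, P2 = 0x78, P3 = 0xB9, P4 = 0x35, P5 = 0x59, P6 = 0x0E

P1: T = 0xC2, S = E(K, T) = 0xFF; 0x37 ⊕ 0xFF = 0xC8.
P2: T = 0xC3, S = E(K, T) = 0x00; 0x78 ⊕ 0x00 = 0x78.
P3: T = 0xC4, S = E(K, T) = 0x01; 0xB8 ⊕ 0x01 = 0xB9.
P4: T = 0xC5, S = E(K, T) = 0x02; 0x37 ⊕ 0x02 = 0x35.
P5: T = 0xC6, S = E(K, T) = 0x03; 0x5A ⊕ 0x03 = 0x59.
P6: T = 0xC7, S = E(K, T) = 0x04; 0x0A ⊕ 0x04 = 0x0E.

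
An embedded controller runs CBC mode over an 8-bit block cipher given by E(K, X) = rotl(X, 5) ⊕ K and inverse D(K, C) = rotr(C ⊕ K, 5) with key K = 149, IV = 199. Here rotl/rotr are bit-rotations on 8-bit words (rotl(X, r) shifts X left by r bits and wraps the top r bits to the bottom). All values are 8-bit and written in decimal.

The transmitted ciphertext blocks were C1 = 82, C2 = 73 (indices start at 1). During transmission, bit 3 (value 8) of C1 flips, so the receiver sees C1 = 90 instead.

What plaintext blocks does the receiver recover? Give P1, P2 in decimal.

CBC decryption: P_i = D(K, C_i) ⊕ C_{i−1}, with C_{0} = IV.
Only C1 changed, to 90. In CBC, a change in C_i garbles P_i and flips the same bit in P_{i+1}. Decrypting the received ciphertext:
P1: D(K, 90) = 126; 126 ⊕ 199 = 185.
P2: D(K, 73) = 230; 230 ⊕ 90 = 188.
Blocks that differ from the original plaintext: P1, P2.

P1 = 185, P2 = 188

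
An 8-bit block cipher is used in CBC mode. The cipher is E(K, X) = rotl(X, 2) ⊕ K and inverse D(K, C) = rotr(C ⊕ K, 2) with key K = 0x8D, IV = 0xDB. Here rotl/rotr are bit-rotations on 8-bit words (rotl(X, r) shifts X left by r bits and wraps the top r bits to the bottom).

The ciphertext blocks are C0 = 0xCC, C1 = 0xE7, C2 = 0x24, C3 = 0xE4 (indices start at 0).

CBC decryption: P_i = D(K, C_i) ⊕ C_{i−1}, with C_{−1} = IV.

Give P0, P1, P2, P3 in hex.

P0 = 0x8B, P1 = 0x56, P2 = 0x8D, P3 = 0x7E

P0: D(K, 0xCC) = 0x50; 0x50 ⊕ 0xDB = 0x8B.
P1: D(K, 0xE7) = 0x9A; 0x9A ⊕ 0xCC = 0x56.
P2: D(K, 0x24) = 0x6A; 0x6A ⊕ 0xE7 = 0x8D.
P3: D(K, 0xE4) = 0x5A; 0x5A ⊕ 0x24 = 0x7E.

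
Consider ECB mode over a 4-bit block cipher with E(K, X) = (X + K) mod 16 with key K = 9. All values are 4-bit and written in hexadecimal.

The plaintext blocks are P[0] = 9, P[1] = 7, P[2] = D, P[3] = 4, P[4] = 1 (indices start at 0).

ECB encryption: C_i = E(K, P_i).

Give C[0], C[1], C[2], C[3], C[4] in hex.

C[0] = 2, C[1] = 0, C[2] = 6, C[3] = D, C[4] = A

C[0]: E(K, 9) = 2.
C[1]: E(K, 7) = 0.
C[2]: E(K, D) = 6.
C[3]: E(K, 4) = D.
C[4]: E(K, 1) = A.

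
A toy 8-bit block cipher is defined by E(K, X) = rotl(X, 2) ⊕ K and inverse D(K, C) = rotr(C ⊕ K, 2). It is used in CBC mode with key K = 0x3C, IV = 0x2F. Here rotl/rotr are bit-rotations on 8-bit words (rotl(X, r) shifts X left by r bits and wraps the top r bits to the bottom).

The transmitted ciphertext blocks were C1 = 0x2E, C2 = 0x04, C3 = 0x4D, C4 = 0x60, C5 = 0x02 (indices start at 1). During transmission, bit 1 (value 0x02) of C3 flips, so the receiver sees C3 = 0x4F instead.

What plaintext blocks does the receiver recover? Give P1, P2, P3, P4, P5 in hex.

CBC decryption: P_i = D(K, C_i) ⊕ C_{i−1}, with C_{0} = IV.
Only C3 changed, to 0x4F. In CBC, a change in C_i garbles P_i and flips the same bit in P_{i+1}. Decrypting the received ciphertext:
P1: D(K, 0x2E) = 0x84; 0x84 ⊕ 0x2F = 0xAB.
P2: D(K, 0x04) = 0x0E; 0x0E ⊕ 0x2E = 0x20.
P3: D(K, 0x4F) = 0xDC; 0xDC ⊕ 0x04 = 0xD8.
P4: D(K, 0x60) = 0x17; 0x17 ⊕ 0x4F = 0x58.
P5: D(K, 0x02) = 0x8F; 0x8F ⊕ 0x60 = 0xEF.
Blocks that differ from the original plaintext: P3, P4.

P1 = 0xAB, P2 = 0x20, P3 = 0xD8, P4 = 0x58, P5 = 0xEF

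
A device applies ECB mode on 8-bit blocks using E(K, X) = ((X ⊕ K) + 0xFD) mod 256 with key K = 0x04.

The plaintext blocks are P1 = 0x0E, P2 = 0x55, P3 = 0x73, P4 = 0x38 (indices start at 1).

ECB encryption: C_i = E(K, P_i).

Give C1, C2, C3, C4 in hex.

C1 = 0x07, C2 = 0x4E, C3 = 0x74, C4 = 0x39

C1: E(K, 0x0E) = 0x07.
C2: E(K, 0x55) = 0x4E.
C3: E(K, 0x73) = 0x74.
C4: E(K, 0x38) = 0x39.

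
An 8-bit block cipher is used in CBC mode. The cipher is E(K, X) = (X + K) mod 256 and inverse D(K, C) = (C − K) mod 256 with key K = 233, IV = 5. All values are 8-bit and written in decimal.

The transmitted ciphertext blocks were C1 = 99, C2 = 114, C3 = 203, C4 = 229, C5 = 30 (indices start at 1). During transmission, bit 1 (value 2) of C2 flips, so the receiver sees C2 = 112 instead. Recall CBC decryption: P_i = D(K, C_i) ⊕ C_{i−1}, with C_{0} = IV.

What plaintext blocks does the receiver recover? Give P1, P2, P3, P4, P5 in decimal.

P1 = 127, P2 = 228, P3 = 146, P4 = 55, P5 = 208

Only C2 changed, to 112. In CBC, a change in C_i garbles P_i and flips the same bit in P_{i+1}. Decrypting the received ciphertext:
P1: D(K, 99) = 122; 122 ⊕ 5 = 127.
P2: D(K, 112) = 135; 135 ⊕ 99 = 228.
P3: D(K, 203) = 226; 226 ⊕ 112 = 146.
P4: D(K, 229) = 252; 252 ⊕ 203 = 55.
P5: D(K, 30) = 53; 53 ⊕ 229 = 208.
Blocks that differ from the original plaintext: P2, P3.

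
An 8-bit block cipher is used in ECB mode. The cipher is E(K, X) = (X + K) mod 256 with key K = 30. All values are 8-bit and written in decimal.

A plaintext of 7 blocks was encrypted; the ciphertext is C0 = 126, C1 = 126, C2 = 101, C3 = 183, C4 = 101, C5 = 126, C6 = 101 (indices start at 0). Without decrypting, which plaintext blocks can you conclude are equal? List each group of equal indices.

P0 = P1 = P5; P2 = P4 = P6

ECB encrypts each block independently with the same key, so equal ciphertext blocks imply equal plaintext blocks.
C0 = C1 = C5 = 126, so P0 = P1 = P5.
C2 = C4 = C6 = 101, so P2 = P4 = P6.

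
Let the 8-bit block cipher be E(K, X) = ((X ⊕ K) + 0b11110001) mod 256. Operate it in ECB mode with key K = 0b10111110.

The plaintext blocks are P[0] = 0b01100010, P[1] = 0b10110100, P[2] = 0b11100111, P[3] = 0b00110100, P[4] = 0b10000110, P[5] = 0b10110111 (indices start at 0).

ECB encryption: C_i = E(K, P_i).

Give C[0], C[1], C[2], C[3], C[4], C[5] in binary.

C[0] = 0b11001101, C[1] = 0b11111011, C[2] = 0b01001010, C[3] = 0b01111011, C[4] = 0b00101001, C[5] = 0b11111010

C[0]: E(K, 0b01100010) = 0b11001101.
C[1]: E(K, 0b10110100) = 0b11111011.
C[2]: E(K, 0b11100111) = 0b01001010.
C[3]: E(K, 0b00110100) = 0b01111011.
C[4]: E(K, 0b10000110) = 0b00101001.
C[5]: E(K, 0b10110111) = 0b11111010.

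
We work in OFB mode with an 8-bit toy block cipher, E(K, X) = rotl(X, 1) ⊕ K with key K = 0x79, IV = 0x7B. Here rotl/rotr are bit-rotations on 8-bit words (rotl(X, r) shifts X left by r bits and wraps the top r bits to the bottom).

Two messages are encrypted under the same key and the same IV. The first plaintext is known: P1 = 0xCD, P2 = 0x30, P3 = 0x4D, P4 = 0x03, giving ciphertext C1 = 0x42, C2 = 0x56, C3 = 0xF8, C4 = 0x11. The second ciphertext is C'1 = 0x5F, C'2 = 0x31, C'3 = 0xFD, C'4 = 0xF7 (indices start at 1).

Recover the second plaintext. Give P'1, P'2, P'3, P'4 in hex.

P'1 = 0xD0, P'2 = 0x57, P'3 = 0x48, P'4 = 0xE5

In OFB with a reused IV, both messages share the same keystream S_i, so C_i ⊕ C'_i = P_i ⊕ P'_i and thus P'_i = P_i ⊕ C_i ⊕ C'_i.
P'1: 0xCD ⊕ 0x42 ⊕ 0x5F = 0xD0.
P'2: 0x30 ⊕ 0x56 ⊕ 0x31 = 0x57.
P'3: 0x4D ⊕ 0xF8 ⊕ 0xFD = 0x48.
P'4: 0x03 ⊕ 0x11 ⊕ 0xF7 = 0xE5.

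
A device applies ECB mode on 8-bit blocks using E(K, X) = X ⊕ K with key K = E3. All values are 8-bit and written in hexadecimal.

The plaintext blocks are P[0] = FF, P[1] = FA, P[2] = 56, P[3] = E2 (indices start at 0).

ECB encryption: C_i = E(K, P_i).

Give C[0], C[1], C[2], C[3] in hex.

C[0]: E(K, FF) = 1C.
C[1]: E(K, FA) = 19.
C[2]: E(K, 56) = B5.
C[3]: E(K, E2) = 01.

C[0] = 1C, C[1] = 19, C[2] = B5, C[3] = 01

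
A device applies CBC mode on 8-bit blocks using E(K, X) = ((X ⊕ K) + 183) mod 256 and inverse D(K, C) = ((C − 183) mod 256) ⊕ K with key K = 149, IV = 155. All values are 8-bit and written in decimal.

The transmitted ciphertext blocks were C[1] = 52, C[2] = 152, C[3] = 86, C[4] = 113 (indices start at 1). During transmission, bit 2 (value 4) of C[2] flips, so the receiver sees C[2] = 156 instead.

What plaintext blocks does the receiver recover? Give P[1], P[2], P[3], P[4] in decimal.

P[1] = 115, P[2] = 68, P[3] = 150, P[4] = 121

CBC decryption: P_i = D(K, C_i) ⊕ C_{i−1}, with C_{0} = IV.
Only C[2] changed, to 156. In CBC, a change in C_i garbles P_i and flips the same bit in P_{i+1}. Decrypting the received ciphertext:
P[1]: D(K, 52) = 232; 232 ⊕ 155 = 115.
P[2]: D(K, 156) = 112; 112 ⊕ 52 = 68.
P[3]: D(K, 86) = 10; 10 ⊕ 156 = 150.
P[4]: D(K, 113) = 47; 47 ⊕ 86 = 121.
Blocks that differ from the original plaintext: P[2], P[3].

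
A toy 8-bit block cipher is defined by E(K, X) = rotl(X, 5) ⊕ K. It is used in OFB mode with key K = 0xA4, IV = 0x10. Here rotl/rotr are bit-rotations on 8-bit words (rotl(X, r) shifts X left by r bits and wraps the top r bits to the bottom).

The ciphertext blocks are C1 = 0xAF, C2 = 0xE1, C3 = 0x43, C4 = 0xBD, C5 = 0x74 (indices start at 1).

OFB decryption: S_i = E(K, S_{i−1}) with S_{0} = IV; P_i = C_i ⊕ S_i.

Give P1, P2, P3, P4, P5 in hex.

P1 = 0x09, P2 = 0x91, P3 = 0xE9, P4 = 0x4C, P5 = 0xEE

P1: S = E(K, 0x10) = 0xA6; 0xAF ⊕ 0xA6 = 0x09.
P2: S = E(K, 0xA6) = 0x70; 0xE1 ⊕ 0x70 = 0x91.
P3: S = E(K, 0x70) = 0xAA; 0x43 ⊕ 0xAA = 0xE9.
P4: S = E(K, 0xAA) = 0xF1; 0xBD ⊕ 0xF1 = 0x4C.
P5: S = E(K, 0xF1) = 0x9A; 0x74 ⊕ 0x9A = 0xEE.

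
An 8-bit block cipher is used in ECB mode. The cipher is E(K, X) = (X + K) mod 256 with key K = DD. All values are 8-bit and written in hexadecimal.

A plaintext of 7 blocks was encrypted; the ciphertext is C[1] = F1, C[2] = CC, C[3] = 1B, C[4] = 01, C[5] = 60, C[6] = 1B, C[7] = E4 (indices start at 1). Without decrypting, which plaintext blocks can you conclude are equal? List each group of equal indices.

P[3] = P[6]

ECB encrypts each block independently with the same key, so equal ciphertext blocks imply equal plaintext blocks.
C[3] = C[6] = 1B, so P[3] = P[6].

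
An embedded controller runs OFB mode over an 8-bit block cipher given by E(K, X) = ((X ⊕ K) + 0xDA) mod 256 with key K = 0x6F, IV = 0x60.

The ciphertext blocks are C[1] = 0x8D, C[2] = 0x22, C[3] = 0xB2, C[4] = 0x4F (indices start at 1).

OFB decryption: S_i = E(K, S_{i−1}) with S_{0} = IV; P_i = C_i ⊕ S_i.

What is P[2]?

P[1]: S = E(K, 0x60) = 0xE9; 0x8D ⊕ 0xE9 = 0x64.
P[2]: S = E(K, 0xE9) = 0x60; 0x22 ⊕ 0x60 = 0x42.

P[2] = 0x42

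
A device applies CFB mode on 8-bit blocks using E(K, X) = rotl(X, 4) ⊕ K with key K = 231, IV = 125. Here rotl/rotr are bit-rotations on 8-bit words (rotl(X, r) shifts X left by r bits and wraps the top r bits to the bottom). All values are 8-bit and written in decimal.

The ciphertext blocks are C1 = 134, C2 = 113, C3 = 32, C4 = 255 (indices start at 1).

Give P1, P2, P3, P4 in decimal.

P1 = 182, P2 = 254, P3 = 208, P4 = 26

CFB decryption: P_i = C_i ⊕ E(K, C_{i−1}), with C_{0} = IV.
P1: E(K, 125) = 48; 134 ⊕ 48 = 182.
P2: E(K, 134) = 143; 113 ⊕ 143 = 254.
P3: E(K, 113) = 240; 32 ⊕ 240 = 208.
P4: E(K, 32) = 229; 255 ⊕ 229 = 26.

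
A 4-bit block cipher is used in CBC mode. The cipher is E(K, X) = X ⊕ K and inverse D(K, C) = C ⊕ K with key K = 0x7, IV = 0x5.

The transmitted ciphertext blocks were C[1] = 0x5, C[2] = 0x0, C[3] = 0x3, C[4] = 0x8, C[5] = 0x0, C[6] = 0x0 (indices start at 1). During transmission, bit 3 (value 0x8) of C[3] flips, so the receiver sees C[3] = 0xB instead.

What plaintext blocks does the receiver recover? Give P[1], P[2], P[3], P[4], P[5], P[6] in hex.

CBC decryption: P_i = D(K, C_i) ⊕ C_{i−1}, with C_{0} = IV.
Only C[3] changed, to 0xB. In CBC, a change in C_i garbles P_i and flips the same bit in P_{i+1}. Decrypting the received ciphertext:
P[1]: D(K, 0x5) = 0x2; 0x2 ⊕ 0x5 = 0x7.
P[2]: D(K, 0x0) = 0x7; 0x7 ⊕ 0x5 = 0x2.
P[3]: D(K, 0xB) = 0xC; 0xC ⊕ 0x0 = 0xC.
P[4]: D(K, 0x8) = 0xF; 0xF ⊕ 0xB = 0x4.
P[5]: D(K, 0x0) = 0x7; 0x7 ⊕ 0x8 = 0xF.
P[6]: D(K, 0x0) = 0x7; 0x7 ⊕ 0x0 = 0x7.
Blocks that differ from the original plaintext: P[3], P[4].

P[1] = 0x7, P[2] = 0x2, P[3] = 0xC, P[4] = 0x4, P[5] = 0xF, P[6] = 0x7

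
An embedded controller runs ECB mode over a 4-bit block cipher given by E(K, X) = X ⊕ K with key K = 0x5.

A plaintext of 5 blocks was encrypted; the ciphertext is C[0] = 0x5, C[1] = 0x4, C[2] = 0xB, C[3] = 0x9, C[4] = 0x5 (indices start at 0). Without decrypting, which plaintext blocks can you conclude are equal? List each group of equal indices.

ECB encrypts each block independently with the same key, so equal ciphertext blocks imply equal plaintext blocks.
C[0] = C[4] = 0x5, so P[0] = P[4].

P[0] = P[4]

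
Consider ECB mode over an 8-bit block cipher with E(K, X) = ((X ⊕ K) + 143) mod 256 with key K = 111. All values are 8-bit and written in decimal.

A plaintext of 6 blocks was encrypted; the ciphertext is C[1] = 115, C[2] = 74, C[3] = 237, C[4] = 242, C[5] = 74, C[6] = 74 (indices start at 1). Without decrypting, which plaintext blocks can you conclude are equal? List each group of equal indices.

P[2] = P[5] = P[6]

ECB encrypts each block independently with the same key, so equal ciphertext blocks imply equal plaintext blocks.
C[2] = C[5] = C[6] = 74, so P[2] = P[5] = P[6].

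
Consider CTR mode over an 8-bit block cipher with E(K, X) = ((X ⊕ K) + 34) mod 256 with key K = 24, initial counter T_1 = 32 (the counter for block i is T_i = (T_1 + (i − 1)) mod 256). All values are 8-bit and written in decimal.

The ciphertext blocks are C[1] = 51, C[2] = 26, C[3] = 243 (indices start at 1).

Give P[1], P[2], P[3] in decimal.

P[1] = 105, P[2] = 65, P[3] = 175

CTR decryption: S_i = E(K, T_i) where T_i is the counter for block i; P_i = C_i ⊕ S_i.
P[1]: T = 32, S = E(K, T) = 90; 51 ⊕ 90 = 105.
P[2]: T = 33, S = E(K, T) = 91; 26 ⊕ 91 = 65.
P[3]: T = 34, S = E(K, T) = 92; 243 ⊕ 92 = 175.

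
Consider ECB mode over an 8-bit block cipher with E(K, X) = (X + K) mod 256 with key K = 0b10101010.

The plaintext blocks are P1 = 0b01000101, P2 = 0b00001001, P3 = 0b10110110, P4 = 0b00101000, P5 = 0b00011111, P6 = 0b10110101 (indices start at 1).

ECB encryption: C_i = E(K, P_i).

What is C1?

C1: E(K, 0b01000101) = 0b11101111.

C1 = 0b11101111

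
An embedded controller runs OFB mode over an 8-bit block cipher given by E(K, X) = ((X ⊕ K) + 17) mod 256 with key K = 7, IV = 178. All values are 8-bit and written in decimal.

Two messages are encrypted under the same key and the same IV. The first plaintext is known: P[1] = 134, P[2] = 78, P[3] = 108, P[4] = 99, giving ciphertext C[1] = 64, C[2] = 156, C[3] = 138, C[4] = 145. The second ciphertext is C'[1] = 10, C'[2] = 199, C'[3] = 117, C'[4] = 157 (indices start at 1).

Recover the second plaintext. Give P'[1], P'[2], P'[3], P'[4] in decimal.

P'[1] = 204, P'[2] = 21, P'[3] = 147, P'[4] = 111

In OFB with a reused IV, both messages share the same keystream S_i, so C_i ⊕ C'_i = P_i ⊕ P'_i and thus P'_i = P_i ⊕ C_i ⊕ C'_i.
P'[1]: 134 ⊕ 64 ⊕ 10 = 204.
P'[2]: 78 ⊕ 156 ⊕ 199 = 21.
P'[3]: 108 ⊕ 138 ⊕ 117 = 147.
P'[4]: 99 ⊕ 145 ⊕ 157 = 111.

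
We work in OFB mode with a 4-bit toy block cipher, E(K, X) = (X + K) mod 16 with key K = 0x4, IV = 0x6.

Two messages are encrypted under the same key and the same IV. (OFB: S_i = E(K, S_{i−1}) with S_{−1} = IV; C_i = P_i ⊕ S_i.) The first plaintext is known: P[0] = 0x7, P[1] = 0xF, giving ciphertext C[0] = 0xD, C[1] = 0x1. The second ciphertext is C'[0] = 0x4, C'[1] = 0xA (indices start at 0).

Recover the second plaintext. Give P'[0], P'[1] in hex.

P'[0] = 0xE, P'[1] = 0x4

In OFB with a reused IV, both messages share the same keystream S_i, so C_i ⊕ C'_i = P_i ⊕ P'_i and thus P'_i = P_i ⊕ C_i ⊕ C'_i.
P'[0]: 0x7 ⊕ 0xD ⊕ 0x4 = 0xE.
P'[1]: 0xF ⊕ 0x1 ⊕ 0xA = 0x4.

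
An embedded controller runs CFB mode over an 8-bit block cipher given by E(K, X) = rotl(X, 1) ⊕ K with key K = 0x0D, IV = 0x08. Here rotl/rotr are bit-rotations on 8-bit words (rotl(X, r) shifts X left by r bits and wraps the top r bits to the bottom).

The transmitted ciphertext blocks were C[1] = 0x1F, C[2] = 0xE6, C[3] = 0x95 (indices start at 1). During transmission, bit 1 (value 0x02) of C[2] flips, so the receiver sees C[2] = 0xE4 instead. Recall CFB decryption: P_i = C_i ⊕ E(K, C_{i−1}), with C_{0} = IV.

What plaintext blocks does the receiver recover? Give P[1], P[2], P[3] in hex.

P[1] = 0x02, P[2] = 0xD7, P[3] = 0x51

Only C[2] changed, to 0xE4. In CFB, a change in C_i flips the same bit in P_i and garbles P_{i+1}. Decrypting the received ciphertext:
P[1]: E(K, 0x08) = 0x1D; 0x1F ⊕ 0x1D = 0x02.
P[2]: E(K, 0x1F) = 0x33; 0xE4 ⊕ 0x33 = 0xD7.
P[3]: E(K, 0xE4) = 0xC4; 0x95 ⊕ 0xC4 = 0x51.
Blocks that differ from the original plaintext: P[2], P[3].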